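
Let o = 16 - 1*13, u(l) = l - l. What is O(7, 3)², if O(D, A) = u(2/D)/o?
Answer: 0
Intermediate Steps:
u(l) = 0
o = 3 (o = 16 - 13 = 3)
O(D, A) = 0 (O(D, A) = 0/3 = 0*(⅓) = 0)
O(7, 3)² = 0² = 0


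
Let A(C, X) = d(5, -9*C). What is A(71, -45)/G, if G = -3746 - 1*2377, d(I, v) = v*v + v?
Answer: -135894/2041 ≈ -66.582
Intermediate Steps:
d(I, v) = v + v² (d(I, v) = v² + v = v + v²)
A(C, X) = -9*C*(1 - 9*C) (A(C, X) = (-9*C)*(1 - 9*C) = -9*C*(1 - 9*C))
G = -6123 (G = -3746 - 2377 = -6123)
A(71, -45)/G = (9*71*(-1 + 9*71))/(-6123) = (9*71*(-1 + 639))*(-1/6123) = (9*71*638)*(-1/6123) = 407682*(-1/6123) = -135894/2041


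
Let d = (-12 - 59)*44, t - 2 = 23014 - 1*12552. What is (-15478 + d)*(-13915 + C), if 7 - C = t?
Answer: 453367944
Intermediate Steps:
t = 10464 (t = 2 + (23014 - 1*12552) = 2 + (23014 - 12552) = 2 + 10462 = 10464)
C = -10457 (C = 7 - 1*10464 = 7 - 10464 = -10457)
d = -3124 (d = -71*44 = -3124)
(-15478 + d)*(-13915 + C) = (-15478 - 3124)*(-13915 - 10457) = -18602*(-24372) = 453367944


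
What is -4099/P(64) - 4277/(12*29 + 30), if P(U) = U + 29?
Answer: -92723/1674 ≈ -55.390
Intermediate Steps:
P(U) = 29 + U
-4099/P(64) - 4277/(12*29 + 30) = -4099/(29 + 64) - 4277/(12*29 + 30) = -4099/93 - 4277/(348 + 30) = -4099*1/93 - 4277/378 = -4099/93 - 4277*1/378 = -4099/93 - 611/54 = -92723/1674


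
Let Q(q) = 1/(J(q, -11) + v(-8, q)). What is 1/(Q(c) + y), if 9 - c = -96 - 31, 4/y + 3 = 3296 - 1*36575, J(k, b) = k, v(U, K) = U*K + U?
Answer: -5325120/6187 ≈ -860.70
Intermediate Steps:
v(U, K) = U + K*U (v(U, K) = K*U + U = U + K*U)
y = -2/16641 (y = 4/(-3 + (3296 - 1*36575)) = 4/(-3 + (3296 - 36575)) = 4/(-3 - 33279) = 4/(-33282) = 4*(-1/33282) = -2/16641 ≈ -0.00012019)
c = 136 (c = 9 - (-96 - 31) = 9 - 1*(-127) = 9 + 127 = 136)
Q(q) = 1/(-8 - 7*q) (Q(q) = 1/(q - 8*(1 + q)) = 1/(q + (-8 - 8*q)) = 1/(-8 - 7*q))
1/(Q(c) + y) = 1/(1/(-8 - 7*136) - 2/16641) = 1/(1/(-8 - 952) - 2/16641) = 1/(1/(-960) - 2/16641) = 1/(-1/960 - 2/16641) = 1/(-6187/5325120) = -5325120/6187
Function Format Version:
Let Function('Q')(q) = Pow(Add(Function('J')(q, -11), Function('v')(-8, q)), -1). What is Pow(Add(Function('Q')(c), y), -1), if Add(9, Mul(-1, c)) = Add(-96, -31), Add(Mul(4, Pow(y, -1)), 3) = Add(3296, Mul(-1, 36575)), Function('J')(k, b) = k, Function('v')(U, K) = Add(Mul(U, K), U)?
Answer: Rational(-5325120, 6187) ≈ -860.70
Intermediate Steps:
Function('v')(U, K) = Add(U, Mul(K, U)) (Function('v')(U, K) = Add(Mul(K, U), U) = Add(U, Mul(K, U)))
y = Rational(-2, 16641) (y = Mul(4, Pow(Add(-3, Add(3296, Mul(-1, 36575))), -1)) = Mul(4, Pow(Add(-3, Add(3296, -36575)), -1)) = Mul(4, Pow(Add(-3, -33279), -1)) = Mul(4, Pow(-33282, -1)) = Mul(4, Rational(-1, 33282)) = Rational(-2, 16641) ≈ -0.00012019)
c = 136 (c = Add(9, Mul(-1, Add(-96, -31))) = Add(9, Mul(-1, -127)) = Add(9, 127) = 136)
Function('Q')(q) = Pow(Add(-8, Mul(-7, q)), -1) (Function('Q')(q) = Pow(Add(q, Mul(-8, Add(1, q))), -1) = Pow(Add(q, Add(-8, Mul(-8, q))), -1) = Pow(Add(-8, Mul(-7, q)), -1))
Pow(Add(Function('Q')(c), y), -1) = Pow(Add(Pow(Add(-8, Mul(-7, 136)), -1), Rational(-2, 16641)), -1) = Pow(Add(Pow(Add(-8, -952), -1), Rational(-2, 16641)), -1) = Pow(Add(Pow(-960, -1), Rational(-2, 16641)), -1) = Pow(Add(Rational(-1, 960), Rational(-2, 16641)), -1) = Pow(Rational(-6187, 5325120), -1) = Rational(-5325120, 6187)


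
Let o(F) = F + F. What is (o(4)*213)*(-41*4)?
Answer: -279456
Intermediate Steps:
o(F) = 2*F
(o(4)*213)*(-41*4) = ((2*4)*213)*(-41*4) = (8*213)*(-164) = 1704*(-164) = -279456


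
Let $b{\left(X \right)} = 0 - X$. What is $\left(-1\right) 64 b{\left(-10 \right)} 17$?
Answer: $-10880$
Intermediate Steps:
$b{\left(X \right)} = - X$
$\left(-1\right) 64 b{\left(-10 \right)} 17 = \left(-1\right) 64 \left(\left(-1\right) \left(-10\right)\right) 17 = \left(-64\right) 10 \cdot 17 = \left(-640\right) 17 = -10880$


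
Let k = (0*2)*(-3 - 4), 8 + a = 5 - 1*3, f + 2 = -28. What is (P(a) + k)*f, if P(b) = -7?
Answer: 210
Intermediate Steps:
f = -30 (f = -2 - 28 = -30)
a = -6 (a = -8 + (5 - 1*3) = -8 + (5 - 3) = -8 + 2 = -6)
k = 0 (k = 0*(-7) = 0)
(P(a) + k)*f = (-7 + 0)*(-30) = -7*(-30) = 210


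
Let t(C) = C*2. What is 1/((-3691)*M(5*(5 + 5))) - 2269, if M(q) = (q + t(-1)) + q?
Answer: -820738143/361718 ≈ -2269.0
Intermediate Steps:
t(C) = 2*C
M(q) = -2 + 2*q (M(q) = (q + 2*(-1)) + q = (q - 2) + q = (-2 + q) + q = -2 + 2*q)
1/((-3691)*M(5*(5 + 5))) - 2269 = 1/((-3691)*(-2 + 2*(5*(5 + 5)))) - 2269 = -1/(3691*(-2 + 2*(5*10))) - 2269 = -1/(3691*(-2 + 2*50)) - 2269 = -1/(3691*(-2 + 100)) - 2269 = -1/3691/98 - 2269 = -1/3691*1/98 - 2269 = -1/361718 - 2269 = -820738143/361718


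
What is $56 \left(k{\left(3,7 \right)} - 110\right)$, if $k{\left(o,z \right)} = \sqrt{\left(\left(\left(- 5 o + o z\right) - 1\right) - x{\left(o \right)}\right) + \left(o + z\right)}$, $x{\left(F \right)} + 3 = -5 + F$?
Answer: $-6160 + 112 \sqrt{5} \approx -5909.6$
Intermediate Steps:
$x{\left(F \right)} = -8 + F$ ($x{\left(F \right)} = -3 + \left(-5 + F\right) = -8 + F$)
$k{\left(o,z \right)} = \sqrt{7 + z - 5 o + o z}$ ($k{\left(o,z \right)} = \sqrt{\left(\left(\left(- 5 o + o z\right) - 1\right) - \left(-8 + o\right)\right) + \left(o + z\right)} = \sqrt{\left(\left(-1 - 5 o + o z\right) - \left(-8 + o\right)\right) + \left(o + z\right)} = \sqrt{\left(7 - 6 o + o z\right) + \left(o + z\right)} = \sqrt{7 + z - 5 o + o z}$)
$56 \left(k{\left(3,7 \right)} - 110\right) = 56 \left(\sqrt{7 + 7 - 15 + 3 \cdot 7} - 110\right) = 56 \left(\sqrt{7 + 7 - 15 + 21} - 110\right) = 56 \left(\sqrt{20} - 110\right) = 56 \left(2 \sqrt{5} - 110\right) = 56 \left(-110 + 2 \sqrt{5}\right) = -6160 + 112 \sqrt{5}$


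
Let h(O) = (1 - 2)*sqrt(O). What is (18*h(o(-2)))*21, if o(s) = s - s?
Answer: 0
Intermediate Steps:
o(s) = 0
h(O) = -sqrt(O)
(18*h(o(-2)))*21 = (18*(-sqrt(0)))*21 = (18*(-1*0))*21 = (18*0)*21 = 0*21 = 0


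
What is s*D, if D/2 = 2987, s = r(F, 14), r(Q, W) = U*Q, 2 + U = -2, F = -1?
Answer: 23896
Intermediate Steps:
U = -4 (U = -2 - 2 = -4)
r(Q, W) = -4*Q
s = 4 (s = -4*(-1) = 4)
D = 5974 (D = 2*2987 = 5974)
s*D = 4*5974 = 23896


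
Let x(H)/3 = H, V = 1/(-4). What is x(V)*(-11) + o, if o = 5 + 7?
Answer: 81/4 ≈ 20.250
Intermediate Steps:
V = -1/4 ≈ -0.25000
x(H) = 3*H
o = 12
x(V)*(-11) + o = (3*(-1/4))*(-11) + 12 = -3/4*(-11) + 12 = 33/4 + 12 = 81/4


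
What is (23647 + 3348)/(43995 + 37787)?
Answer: 26995/81782 ≈ 0.33008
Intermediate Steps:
(23647 + 3348)/(43995 + 37787) = 26995/81782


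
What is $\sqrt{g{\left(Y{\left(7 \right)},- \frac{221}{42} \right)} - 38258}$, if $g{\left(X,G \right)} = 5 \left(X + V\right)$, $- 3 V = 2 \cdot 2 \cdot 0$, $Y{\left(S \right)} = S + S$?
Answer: $2 i \sqrt{9547} \approx 195.42 i$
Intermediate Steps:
$Y{\left(S \right)} = 2 S$
$V = 0$ ($V = - \frac{2 \cdot 2 \cdot 0}{3} = - \frac{4 \cdot 0}{3} = \left(- \frac{1}{3}\right) 0 = 0$)
$g{\left(X,G \right)} = 5 X$ ($g{\left(X,G \right)} = 5 \left(X + 0\right) = 5 X$)
$\sqrt{g{\left(Y{\left(7 \right)},- \frac{221}{42} \right)} - 38258} = \sqrt{5 \cdot 2 \cdot 7 - 38258} = \sqrt{5 \cdot 14 - 38258} = \sqrt{70 - 38258} = \sqrt{-38188} = 2 i \sqrt{9547}$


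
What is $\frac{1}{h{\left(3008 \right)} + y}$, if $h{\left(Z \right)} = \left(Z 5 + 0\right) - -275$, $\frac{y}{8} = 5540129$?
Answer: $\frac{1}{44336347} \approx 2.2555 \cdot 10^{-8}$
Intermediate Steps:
$y = 44321032$ ($y = 8 \cdot 5540129 = 44321032$)
$h{\left(Z \right)} = 275 + 5 Z$ ($h{\left(Z \right)} = \left(5 Z + 0\right) + 275 = 5 Z + 275 = 275 + 5 Z$)
$\frac{1}{h{\left(3008 \right)} + y} = \frac{1}{\left(275 + 5 \cdot 3008\right) + 44321032} = \frac{1}{\left(275 + 15040\right) + 44321032} = \frac{1}{15315 + 44321032} = \frac{1}{44336347}$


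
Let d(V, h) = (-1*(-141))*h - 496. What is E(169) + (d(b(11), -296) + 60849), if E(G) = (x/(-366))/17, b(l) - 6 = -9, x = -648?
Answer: 19305937/1037 ≈ 18617.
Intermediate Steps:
b(l) = -3 (b(l) = 6 - 9 = -3)
d(V, h) = -496 + 141*h (d(V, h) = 141*h - 496 = -496 + 141*h)
E(G) = 108/1037 (E(G) = -648/(-366)/17 = -648*(-1/366)*(1/17) = (108/61)*(1/17) = 108/1037)
E(169) + (d(b(11), -296) + 60849) = 108/1037 + ((-496 + 141*(-296)) + 60849) = 108/1037 + ((-496 - 41736) + 60849) = 108/1037 + (-42232 + 60849) = 108/1037 + 18617 = 19305937/1037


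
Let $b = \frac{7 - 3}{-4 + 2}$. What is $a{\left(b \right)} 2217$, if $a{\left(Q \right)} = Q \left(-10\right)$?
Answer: $44340$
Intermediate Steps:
$b = -2$ ($b = \frac{4}{-2} = 4 \left(- \frac{1}{2}\right) = -2$)
$a{\left(Q \right)} = - 10 Q$
$a{\left(b \right)} 2217 = \left(-10\right) \left(-2\right) 2217 = 20 \cdot 2217 = 44340$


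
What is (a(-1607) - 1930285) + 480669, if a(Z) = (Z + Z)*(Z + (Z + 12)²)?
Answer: -8172781068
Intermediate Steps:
a(Z) = 2*Z*(Z + (12 + Z)²) (a(Z) = (2*Z)*(Z + (12 + Z)²) = 2*Z*(Z + (12 + Z)²))
(a(-1607) - 1930285) + 480669 = (2*(-1607)*(-1607 + (12 - 1607)²) - 1930285) + 480669 = (2*(-1607)*(-1607 + (-1595)²) - 1930285) + 480669 = (2*(-1607)*(-1607 + 2544025) - 1930285) + 480669 = (2*(-1607)*2542418 - 1930285) + 480669 = (-8171331452 - 1930285) + 480669 = -8173261737 + 480669 = -8172781068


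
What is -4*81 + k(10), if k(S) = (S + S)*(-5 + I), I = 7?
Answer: -284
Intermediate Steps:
k(S) = 4*S (k(S) = (S + S)*(-5 + 7) = (2*S)*2 = 4*S)
-4*81 + k(10) = -4*81 + 4*10 = -324 + 40 = -284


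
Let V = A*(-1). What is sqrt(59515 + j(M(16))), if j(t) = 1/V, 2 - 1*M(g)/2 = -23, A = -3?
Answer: sqrt(535638)/3 ≈ 243.96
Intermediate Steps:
M(g) = 50 (M(g) = 4 - 2*(-23) = 4 + 46 = 50)
V = 3 (V = -3*(-1) = 3)
j(t) = 1/3
sqrt(59515 + j(M(16))) = sqrt(59515 + 1/3) = sqrt(178546/3) = sqrt(535638)/3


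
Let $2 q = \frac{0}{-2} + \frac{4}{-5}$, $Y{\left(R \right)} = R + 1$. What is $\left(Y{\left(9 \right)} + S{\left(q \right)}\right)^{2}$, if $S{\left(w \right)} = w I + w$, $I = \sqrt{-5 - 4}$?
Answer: $\frac{2268}{25} - \frac{576 i}{25} \approx 90.72 - 23.04 i$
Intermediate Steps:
$Y{\left(R \right)} = 1 + R$
$I = 3 i$ ($I = \sqrt{-9} = 3 i \approx 3.0 i$)
$q = - \frac{2}{5}$ ($q = \frac{\frac{0}{-2} + \frac{4}{-5}}{2} = \frac{0 \left(- \frac{1}{2}\right) + 4 \left(- \frac{1}{5}\right)}{2} = \frac{0 - \frac{4}{5}}{2} = \frac{1}{2} \left(- \frac{4}{5}\right) = - \frac{2}{5} \approx -0.4$)
$S{\left(w \right)} = w + 3 i w$ ($S{\left(w \right)} = w 3 i + w = 3 i w + w = w + 3 i w$)
$\left(Y{\left(9 \right)} + S{\left(q \right)}\right)^{2} = \left(\left(1 + 9\right) - \frac{2 \left(1 + 3 i\right)}{5}\right)^{2} = \left(10 - \left(\frac{2}{5} + \frac{6 i}{5}\right)\right)^{2} = \left(\frac{48}{5} - \frac{6 i}{5}\right)^{2}$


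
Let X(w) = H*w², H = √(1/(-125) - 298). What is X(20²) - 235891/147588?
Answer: -235891/147588 + 19200*I*√20695 ≈ -1.5983 + 2.7621e+6*I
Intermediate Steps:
H = 3*I*√20695/25 (H = √(-1/125 - 298) = √(-37251/125) = 3*I*√20695/25 ≈ 17.263*I)
X(w) = 3*I*√20695*w²/25 (X(w) = (3*I*√20695/25)*w² = 3*I*√20695*w²/25)
X(20²) - 235891/147588 = 3*I*√20695*(20²)²/25 - 235891/147588 = (3/25)*I*√20695*400² - 235891*1/147588 = (3/25)*I*√20695*160000 - 235891/147588 = 19200*I*√20695 - 235891/147588 = -235891/147588 + 19200*I*√20695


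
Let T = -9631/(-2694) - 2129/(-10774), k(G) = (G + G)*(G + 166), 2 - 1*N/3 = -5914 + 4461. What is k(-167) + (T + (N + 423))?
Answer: 37194087238/7256289 ≈ 5125.8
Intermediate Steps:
N = 4365 (N = 6 - 3*(-5914 + 4461) = 6 - 3*(-1453) = 6 + 4359 = 4365)
k(G) = 2*G*(166 + G) (k(G) = (2*G)*(166 + G) = 2*G*(166 + G))
T = 27374980/7256289 (T = -9631*(-1/2694) - 2129*(-1/10774) = 9631/2694 + 2129/10774 = 27374980/7256289 ≈ 3.7726)
k(-167) + (T + (N + 423)) = 2*(-167)*(166 - 167) + (27374980/7256289 + (4365 + 423)) = 2*(-167)*(-1) + (27374980/7256289 + 4788) = 334 + 34770486712/7256289 = 37194087238/7256289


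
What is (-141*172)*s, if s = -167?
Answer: 4050084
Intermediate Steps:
(-141*172)*s = -141*172*(-167) = -24252*(-167) = 4050084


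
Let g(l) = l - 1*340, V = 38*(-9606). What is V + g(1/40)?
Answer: -14614719/40 ≈ -3.6537e+5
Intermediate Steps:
V = -365028
g(l) = -340 + l (g(l) = l - 340 = -340 + l)
V + g(1/40) = -365028 + (-340 + 1/40) = -365028 - 13599/40 = -14614719/40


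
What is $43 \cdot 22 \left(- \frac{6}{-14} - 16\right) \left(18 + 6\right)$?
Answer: $- \frac{2474736}{7} \approx -3.5353 \cdot 10^{5}$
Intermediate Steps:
$43 \cdot 22 \left(- \frac{6}{-14} - 16\right) \left(18 + 6\right) = 946 \left(\left(-6\right) \left(- \frac{1}{14}\right) - 16\right) 24 = 946 \left(\frac{3}{7} - 16\right) 24 = 946 \left(\left(- \frac{109}{7}\right) 24\right) = 946 \left(- \frac{2616}{7}\right) = - \frac{2474736}{7}$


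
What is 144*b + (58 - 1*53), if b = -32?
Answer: -4603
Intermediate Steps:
144*b + (58 - 1*53) = 144*(-32) + (58 - 1*53) = -4608 + (58 - 53) = -4608 + 5 = -4603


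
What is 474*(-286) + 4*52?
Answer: -135356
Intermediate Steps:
474*(-286) + 4*52 = -135564 + 208 = -135356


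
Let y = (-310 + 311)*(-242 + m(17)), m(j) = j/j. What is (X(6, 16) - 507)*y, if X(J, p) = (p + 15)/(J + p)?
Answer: 2680643/22 ≈ 1.2185e+5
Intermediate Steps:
m(j) = 1
X(J, p) = (15 + p)/(J + p)
y = -241 (y = (-310 + 311)*(-242 + 1) = 1*(-241) = -241)
(X(6, 16) - 507)*y = ((15 + 16)/(6 + 16) - 507)*(-241) = (31/22 - 507)*(-241) = -11123/22*(-241) = 2680643/22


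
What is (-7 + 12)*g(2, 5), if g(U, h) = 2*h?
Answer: 50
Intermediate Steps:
(-7 + 12)*g(2, 5) = (-7 + 12)*(2*5) = 5*10 = 50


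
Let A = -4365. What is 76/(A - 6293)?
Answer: -38/5329 ≈ -0.0071308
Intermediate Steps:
76/(A - 6293) = 76/(-4365 - 6293) = 76/(-10658) = 76*(-1/10658) = -38/5329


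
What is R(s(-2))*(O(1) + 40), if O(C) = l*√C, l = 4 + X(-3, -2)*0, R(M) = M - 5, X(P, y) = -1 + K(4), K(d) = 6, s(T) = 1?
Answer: -176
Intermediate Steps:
X(P, y) = 5 (X(P, y) = -1 + 6 = 5)
R(M) = -5 + M
l = 4 (l = 4 + 5*0 = 4 + 0 = 4)
O(C) = 4*√C
R(s(-2))*(O(1) + 40) = (-5 + 1)*(4*√1 + 40) = -4*(4*1 + 40) = -4*(4 + 40) = -4*44 = -176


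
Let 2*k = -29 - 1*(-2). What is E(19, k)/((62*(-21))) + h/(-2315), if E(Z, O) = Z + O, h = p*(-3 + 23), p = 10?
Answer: -109253/1205652 ≈ -0.090617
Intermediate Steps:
k = -27/2 (k = (-29 - 1*(-2))/2 = (-29 + 2)/2 = (1/2)*(-27) = -27/2 ≈ -13.500)
h = 200 (h = 10*(-3 + 23) = 10*20 = 200)
E(Z, O) = O + Z
E(19, k)/((62*(-21))) + h/(-2315) = (-27/2 + 19)/((62*(-21))) + 200/(-2315) = (11/2)/(-1302) + 200*(-1/2315) = (11/2)*(-1/1302) - 40/463 = -11/2604 - 40/463 = -109253/1205652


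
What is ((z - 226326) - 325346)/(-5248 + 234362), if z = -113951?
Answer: -665623/229114 ≈ -2.9052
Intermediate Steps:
((z - 226326) - 325346)/(-5248 + 234362) = ((-113951 - 226326) - 325346)/(-5248 + 234362) = (-340277 - 325346)/229114 = -665623*1/229114 = -665623/229114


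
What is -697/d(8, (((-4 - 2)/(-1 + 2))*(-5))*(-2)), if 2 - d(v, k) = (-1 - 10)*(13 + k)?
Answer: 697/515 ≈ 1.3534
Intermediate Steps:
d(v, k) = 145 + 11*k (d(v, k) = 2 - (-1 - 10)*(13 + k) = 2 - (-11)*(13 + k) = 2 - (-143 - 11*k) = 2 + (143 + 11*k) = 145 + 11*k)
-697/d(8, (((-4 - 2)/(-1 + 2))*(-5))*(-2)) = -697/(145 + 11*((((-4 - 2)/(-1 + 2))*(-5))*(-2))) = -697/(145 + 11*((-6/1*(-5))*(-2))) = -697/(145 + 11*((-6*1*(-5))*(-2))) = -697/(145 + 11*(-6*(-5)*(-2))) = -697/(145 + 11*(30*(-2))) = -697/(145 + 11*(-60)) = -697/(145 - 660) = -697/(-515) = -697*(-1/515) = 697/515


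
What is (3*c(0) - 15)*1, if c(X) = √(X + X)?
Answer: -15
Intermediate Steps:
c(X) = √2*√X (c(X) = √(2*X) = √2*√X)
(3*c(0) - 15)*1 = (3*(√2*√0) - 15)*1 = (3*(√2*0) - 15)*1 = (3*0 - 15)*1 = (0 - 15)*1 = -15*1 = -15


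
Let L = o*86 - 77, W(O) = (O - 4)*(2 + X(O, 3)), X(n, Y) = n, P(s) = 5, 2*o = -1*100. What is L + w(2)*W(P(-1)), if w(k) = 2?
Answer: -4363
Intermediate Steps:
o = -50 (o = (-1*100)/2 = (1/2)*(-100) = -50)
W(O) = (-4 + O)*(2 + O) (W(O) = (O - 4)*(2 + O) = (-4 + O)*(2 + O))
L = -4377 (L = -50*86 - 77 = -4300 - 77 = -4377)
L + w(2)*W(P(-1)) = -4377 + 2*(-8 + 5**2 - 2*5) = -4377 + 2*(-8 + 25 - 10) = -4377 + 2*7 = -4377 + 14 = -4363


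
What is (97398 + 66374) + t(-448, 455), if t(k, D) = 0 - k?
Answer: 164220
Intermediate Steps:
t(k, D) = -k
(97398 + 66374) + t(-448, 455) = (97398 + 66374) - 1*(-448) = 163772 + 448 = 164220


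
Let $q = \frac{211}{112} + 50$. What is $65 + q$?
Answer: $\frac{13091}{112} \approx 116.88$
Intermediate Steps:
$q = \frac{5811}{112}$ ($q = 211 \cdot \frac{1}{112} + 50 = \frac{211}{112} + 50 = \frac{5811}{112} \approx 51.884$)
$65 + q = 65 + \frac{5811}{112} = \frac{13091}{112}$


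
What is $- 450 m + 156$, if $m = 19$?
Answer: $-8394$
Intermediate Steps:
$- 450 m + 156 = \left(-450\right) 19 + 156 = -8550 + 156 = -8394$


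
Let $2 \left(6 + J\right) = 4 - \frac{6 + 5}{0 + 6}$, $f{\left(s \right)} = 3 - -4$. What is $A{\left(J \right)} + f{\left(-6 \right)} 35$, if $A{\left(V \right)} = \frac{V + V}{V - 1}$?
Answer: $\frac{17513}{71} \approx 246.66$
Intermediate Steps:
$f{\left(s \right)} = 7$ ($f{\left(s \right)} = 3 + 4 = 7$)
$J = - \frac{59}{12}$ ($J = -6 + \frac{4 - \frac{6 + 5}{0 + 6}}{2} = -6 + \frac{4 - \frac{11}{6}}{2} = -6 + \frac{1}{2} \cdot \frac{13}{6} = -6 + \frac{13}{12} = - \frac{59}{12} \approx -4.9167$)
$A{\left(V \right)} = \frac{2 V}{-1 + V}$
$A{\left(J \right)} + f{\left(-6 \right)} 35 = 2 \left(- \frac{59}{12}\right) \frac{1}{-1 - \frac{59}{12}} + 7 \cdot 35 = 2 \left(- \frac{59}{12}\right) \frac{1}{- \frac{71}{12}} + 245 = 2 \left(- \frac{59}{12}\right) \left(- \frac{12}{71}\right) + 245 = \frac{118}{71} + 245 = \frac{17513}{71}$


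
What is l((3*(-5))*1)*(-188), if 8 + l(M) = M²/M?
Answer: 4324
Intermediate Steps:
l(M) = -8 + M (l(M) = -8 + M²/M = -8 + M)
l((3*(-5))*1)*(-188) = (-8 + (3*(-5))*1)*(-188) = (-8 - 15*1)*(-188) = (-8 - 15)*(-188) = -23*(-188) = 4324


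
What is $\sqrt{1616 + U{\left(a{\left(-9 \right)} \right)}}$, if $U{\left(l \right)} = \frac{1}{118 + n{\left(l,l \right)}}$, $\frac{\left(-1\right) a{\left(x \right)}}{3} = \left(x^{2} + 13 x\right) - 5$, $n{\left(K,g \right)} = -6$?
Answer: $\frac{\sqrt{1266951}}{28} \approx 40.2$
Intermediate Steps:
$a{\left(x \right)} = 15 - 39 x - 3 x^{2}$ ($a{\left(x \right)} = - 3 \left(\left(x^{2} + 13 x\right) - 5\right) = - 3 \left(-5 + x^{2} + 13 x\right) = 15 - 39 x - 3 x^{2}$)
$U{\left(l \right)} = \frac{1}{112}$ ($U{\left(l \right)} = \frac{1}{118 - 6} = \frac{1}{112}$)
$\sqrt{1616 + U{\left(a{\left(-9 \right)} \right)}} = \sqrt{1616 + \frac{1}{112}} = \sqrt{\frac{180993}{112}} = \frac{\sqrt{1266951}}{28}$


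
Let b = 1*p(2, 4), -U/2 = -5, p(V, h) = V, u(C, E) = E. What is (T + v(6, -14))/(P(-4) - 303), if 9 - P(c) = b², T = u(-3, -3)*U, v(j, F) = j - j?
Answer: 15/149 ≈ 0.10067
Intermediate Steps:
U = 10 (U = -2*(-5) = 10)
v(j, F) = 0
T = -30 (T = -3*10 = -30)
b = 2 (b = 1*2 = 2)
P(c) = 5 (P(c) = 9 - 1*2² = 9 - 1*4 = 9 - 4 = 5)
(T + v(6, -14))/(P(-4) - 303) = (-30 + 0)/(5 - 303) = -30/(-298) = -30*(-1/298) = 15/149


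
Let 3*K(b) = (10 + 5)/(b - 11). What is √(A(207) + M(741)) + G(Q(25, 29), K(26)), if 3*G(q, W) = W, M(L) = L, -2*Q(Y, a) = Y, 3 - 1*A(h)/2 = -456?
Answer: ⅑ + √1659 ≈ 40.842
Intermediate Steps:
A(h) = 918 (A(h) = 6 - 2*(-456) = 6 + 912 = 918)
Q(Y, a) = -Y/2
K(b) = 5/(-11 + b) (K(b) = ((10 + 5)/(b - 11))/3 = (15/(-11 + b))/3 = 5/(-11 + b))
G(q, W) = W/3
√(A(207) + M(741)) + G(Q(25, 29), K(26)) = √(918 + 741) + (5/(-11 + 26))/3 = √1659 + (5/15)/3 = √1659 + (5*(1/15))/3 = √1659 + (⅓)*(⅓) = √1659 + ⅑ = ⅑ + √1659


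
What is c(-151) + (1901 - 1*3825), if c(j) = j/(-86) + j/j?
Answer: -165227/86 ≈ -1921.2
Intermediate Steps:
c(j) = 1 - j/86 (c(j) = j*(-1/86) + 1 = -j/86 + 1 = 1 - j/86)
c(-151) + (1901 - 1*3825) = (1 - 1/86*(-151)) + (1901 - 1*3825) = (1 + 151/86) + (1901 - 3825) = 237/86 - 1924 = -165227/86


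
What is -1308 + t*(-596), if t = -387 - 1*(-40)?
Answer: 205504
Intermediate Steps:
t = -347 (t = -387 + 40 = -347)
-1308 + t*(-596) = -1308 - 347*(-596) = -1308 + 206812 = 205504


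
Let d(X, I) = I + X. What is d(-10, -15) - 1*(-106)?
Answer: 81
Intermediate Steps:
d(-10, -15) - 1*(-106) = (-15 - 10) - 1*(-106) = -25 + 106 = 81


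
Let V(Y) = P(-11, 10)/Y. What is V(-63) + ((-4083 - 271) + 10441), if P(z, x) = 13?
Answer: 383468/63 ≈ 6086.8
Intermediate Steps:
V(Y) = 13/Y
V(-63) + ((-4083 - 271) + 10441) = 13/(-63) + ((-4083 - 271) + 10441) = 13*(-1/63) + (-4354 + 10441) = -13/63 + 6087 = 383468/63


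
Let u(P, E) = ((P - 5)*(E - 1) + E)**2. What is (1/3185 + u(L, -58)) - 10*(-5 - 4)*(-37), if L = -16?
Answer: 4431707736/3185 ≈ 1.3914e+6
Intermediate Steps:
u(P, E) = (E + (-1 + E)*(-5 + P))**2 (u(P, E) = ((-5 + P)*(-1 + E) + E)**2 = ((-1 + E)*(-5 + P) + E)**2 = (E + (-1 + E)*(-5 + P))**2)
(1/3185 + u(L, -58)) - 10*(-5 - 4)*(-37) = (1/3185 + (5 - 1*(-16) - 4*(-58) - 58*(-16))**2) - 10*(-5 - 4)*(-37) = (1/3185 + (5 + 16 + 232 + 928)**2) - 10*(-9)*(-37) = (1/3185 + 1181**2) + 90*(-37) = (1/3185 + 1394761) - 3330 = 4442313786/3185 - 3330 = 4431707736/3185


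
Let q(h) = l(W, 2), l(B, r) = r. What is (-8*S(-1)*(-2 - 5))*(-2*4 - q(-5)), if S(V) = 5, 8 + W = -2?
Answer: -2800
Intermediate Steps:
W = -10 (W = -8 - 2 = -10)
q(h) = 2
(-8*S(-1)*(-2 - 5))*(-2*4 - q(-5)) = (-40*(-2 - 5))*(-2*4 - 1*2) = (-40*(-7))*(-8 - 2) = -8*(-35)*(-10) = 280*(-10) = -2800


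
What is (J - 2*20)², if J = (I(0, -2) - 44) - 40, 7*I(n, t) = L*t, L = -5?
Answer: 736164/49 ≈ 15024.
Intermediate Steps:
I(n, t) = -5*t/7 (I(n, t) = (-5*t)/7 = -5*t/7)
J = -578/7 (J = (-5/7*(-2) - 44) - 40 = (10/7 - 44) - 40 = -298/7 - 40 = -578/7 ≈ -82.571)
(J - 2*20)² = (-578/7 - 2*20)² = (-578/7 - 40)² = (-858/7)² = 736164/49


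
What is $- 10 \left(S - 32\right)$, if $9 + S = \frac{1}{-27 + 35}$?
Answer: $\frac{1635}{4} \approx 408.75$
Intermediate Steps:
$S = - \frac{71}{8}$ ($S = -9 + \frac{1}{-27 + 35} = -9 + \frac{1}{8} = - \frac{71}{8} \approx -8.875$)
$- 10 \left(S - 32\right) = - 10 \left(- \frac{71}{8} - 32\right) = \left(-10\right) \left(- \frac{327}{8}\right) = \frac{1635}{4}$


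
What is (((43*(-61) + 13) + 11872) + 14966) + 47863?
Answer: 72091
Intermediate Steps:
(((43*(-61) + 13) + 11872) + 14966) + 47863 = (((-2623 + 13) + 11872) + 14966) + 47863 = ((-2610 + 11872) + 14966) + 47863 = (9262 + 14966) + 47863 = 24228 + 47863 = 72091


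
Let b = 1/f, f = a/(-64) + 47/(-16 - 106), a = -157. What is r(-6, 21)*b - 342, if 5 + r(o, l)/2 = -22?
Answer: -110066/299 ≈ -368.11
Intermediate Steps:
f = 8073/3904 (f = -157/(-64) + 47/(-16 - 106) = -157*(-1/64) + 47/(-122) = 157/64 + 47*(-1/122) = 157/64 - 47/122 = 8073/3904 ≈ 2.0679)
r(o, l) = -54 (r(o, l) = -10 + 2*(-22) = -10 - 44 = -54)
b = 3904/8073 (b = 1/(8073/3904) = 3904/8073 ≈ 0.48359)
r(-6, 21)*b - 342 = -54*3904/8073 - 342 = -7808/299 - 342 = -110066/299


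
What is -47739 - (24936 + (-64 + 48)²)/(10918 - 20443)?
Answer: -454688783/9525 ≈ -47736.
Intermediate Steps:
-47739 - (24936 + (-64 + 48)²)/(10918 - 20443) = -47739 - (24936 + (-16)²)/(-9525) = -47739 - (24936 + 256)*(-1)/9525 = -47739 - 25192*(-1)/9525 = -47739 - 1*(-25192/9525) = -47739 + 25192/9525 = -454688783/9525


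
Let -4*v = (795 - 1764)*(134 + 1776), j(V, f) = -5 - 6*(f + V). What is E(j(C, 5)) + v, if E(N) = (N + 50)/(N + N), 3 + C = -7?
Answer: 462699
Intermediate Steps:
C = -10 (C = -3 - 7 = -10)
j(V, f) = -5 - 6*V - 6*f (j(V, f) = -5 - 6*(V + f) = -5 - (6*V + 6*f) = -5 + (-6*V - 6*f) = -5 - 6*V - 6*f)
v = 925395/2 (v = -(795 - 1764)*(134 + 1776)/4 = -(-969)*1910/4 = -¼*(-1850790) = 925395/2 ≈ 4.6270e+5)
E(N) = (50 + N)/(2*N) (E(N) = (50 + N)/((2*N)) = (50 + N)*(1/(2*N)) = (50 + N)/(2*N))
E(j(C, 5)) + v = (50 + (-5 - 6*(-10) - 6*5))/(2*(-5 - 6*(-10) - 6*5)) + 925395/2 = (50 + (-5 + 60 - 30))/(2*(-5 + 60 - 30)) + 925395/2 = (½)*(50 + 25)/25 + 925395/2 = (½)*(1/25)*75 + 925395/2 = 3/2 + 925395/2 = 462699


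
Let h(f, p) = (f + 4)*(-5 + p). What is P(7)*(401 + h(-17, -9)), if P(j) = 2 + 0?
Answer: 1166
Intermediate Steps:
P(j) = 2
h(f, p) = (-5 + p)*(4 + f) (h(f, p) = (4 + f)*(-5 + p) = (-5 + p)*(4 + f))
P(7)*(401 + h(-17, -9)) = 2*(401 + (-20 - 5*(-17) + 4*(-9) - 17*(-9))) = 2*(401 + (-20 + 85 - 36 + 153)) = 2*(401 + 182) = 2*583 = 1166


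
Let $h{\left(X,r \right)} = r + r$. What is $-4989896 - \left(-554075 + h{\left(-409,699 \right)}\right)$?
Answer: $-4437219$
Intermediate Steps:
$h{\left(X,r \right)} = 2 r$
$-4989896 - \left(-554075 + h{\left(-409,699 \right)}\right) = -4989896 + \left(554075 - 2 \cdot 699\right) = -4989896 + \left(554075 - 1398\right) = -4989896 + 552677 = -4437219$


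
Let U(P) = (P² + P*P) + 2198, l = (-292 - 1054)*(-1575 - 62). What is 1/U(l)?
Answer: 1/9709960749406 ≈ 1.0299e-13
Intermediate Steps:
l = 2203402 (l = -1346*(-1637) = 2203402)
U(P) = 2198 + 2*P² (U(P) = (P² + P²) + 2198 = 2*P² + 2198 = 2198 + 2*P²)
1/U(l) = 1/(2198 + 2*2203402²) = 1/(2198 + 2*4854980373604) = 1/(2198 + 9709960747208) = 1/9709960749406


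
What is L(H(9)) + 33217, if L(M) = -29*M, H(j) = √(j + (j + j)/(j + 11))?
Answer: 33217 - 87*√110/10 ≈ 33126.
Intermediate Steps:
H(j) = √(j + 2*j/(11 + j)) (H(j) = √(j + (2*j)/(11 + j)) = √(j + 2*j/(11 + j)))
L(H(9)) + 33217 = -29*3*√(13 + 9)/√(11 + 9) + 33217 = -29*3*√110/10 + 33217 = -87*√110/10 + 33217 = 33217 - 87*√110/10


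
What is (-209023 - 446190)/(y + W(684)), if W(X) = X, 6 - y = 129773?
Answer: 655213/129083 ≈ 5.0759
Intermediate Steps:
y = -129767 (y = 6 - 1*129773 = 6 - 129773 = -129767)
(-209023 - 446190)/(y + W(684)) = (-209023 - 446190)/(-129767 + 684) = -655213/(-129083) = -655213*(-1/129083) = 655213/129083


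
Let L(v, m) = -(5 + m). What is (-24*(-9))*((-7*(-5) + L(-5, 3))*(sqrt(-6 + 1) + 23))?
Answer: 134136 + 5832*I*sqrt(5) ≈ 1.3414e+5 + 13041.0*I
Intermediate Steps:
L(v, m) = -5 - m
(-24*(-9))*((-7*(-5) + L(-5, 3))*(sqrt(-6 + 1) + 23)) = (-24*(-9))*((-7*(-5) + (-5 - 1*3))*(sqrt(-6 + 1) + 23)) = 216*((35 + (-5 - 3))*(sqrt(-5) + 23)) = 216*((35 - 8)*(I*sqrt(5) + 23)) = 216*(27*(23 + I*sqrt(5))) = 216*(621 + 27*I*sqrt(5)) = 134136 + 5832*I*sqrt(5)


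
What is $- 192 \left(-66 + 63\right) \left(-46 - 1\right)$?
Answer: $-27072$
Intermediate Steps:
$- 192 \left(-66 + 63\right) \left(-46 - 1\right) = - 192 \left(\left(-3\right) \left(-47\right)\right) = \left(-192\right) 141 = -27072$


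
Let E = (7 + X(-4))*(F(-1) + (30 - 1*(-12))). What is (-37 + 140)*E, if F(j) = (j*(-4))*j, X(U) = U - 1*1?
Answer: 7828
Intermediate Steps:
X(U) = -1 + U (X(U) = U - 1 = -1 + U)
F(j) = -4*j² (F(j) = (-4*j)*j = -4*j²)
E = 76 (E = (7 + (-1 - 4))*(-4*(-1)² + (30 - 1*(-12))) = (7 - 5)*(-4*1 + (30 + 12)) = 2*(-4 + 42) = 2*38 = 76)
(-37 + 140)*E = (-37 + 140)*76 = 103*76 = 7828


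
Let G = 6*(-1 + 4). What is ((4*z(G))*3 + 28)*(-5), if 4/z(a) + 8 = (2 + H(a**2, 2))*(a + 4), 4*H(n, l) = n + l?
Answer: -256300/1829 ≈ -140.13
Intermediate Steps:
H(n, l) = l/4 + n/4 (H(n, l) = (n + l)/4 = (l + n)/4 = l/4 + n/4)
G = 18 (G = 6*3 = 18)
z(a) = 4/(-8 + (4 + a)*(5/2 + a**2/4)) (z(a) = 4/(-8 + (2 + ((1/4)*2 + a**2/4))*(a + 4)) = 4/(-8 + (2 + (1/2 + a**2/4))*(4 + a)) = 4/(-8 + (5/2 + a**2/4)*(4 + a)) = 4/(-8 + (4 + a)*(5/2 + a**2/4)))
((4*z(G))*3 + 28)*(-5) = ((4*(16/(8 + 18**3 + 4*18**2 + 10*18)))*3 + 28)*(-5) = ((4*(16/(8 + 5832 + 4*324 + 180)))*3 + 28)*(-5) = ((4*(16/(8 + 5832 + 1296 + 180)))*3 + 28)*(-5) = ((4*(16/7316))*3 + 28)*(-5) = ((4*(16*(1/7316)))*3 + 28)*(-5) = ((4*(4/1829))*3 + 28)*(-5) = ((16/1829)*3 + 28)*(-5) = (48/1829 + 28)*(-5) = (51260/1829)*(-5) = -256300/1829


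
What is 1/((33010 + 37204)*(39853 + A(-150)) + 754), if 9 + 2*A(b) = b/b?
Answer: 1/2797958440 ≈ 3.5740e-10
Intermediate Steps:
A(b) = -4 (A(b) = -9/2 + (b/b)/2 = -9/2 + (½)*1 = -9/2 + ½ = -4)
1/((33010 + 37204)*(39853 + A(-150)) + 754) = 1/((33010 + 37204)*(39853 - 4) + 754) = 1/(70214*39849 + 754) = 1/(2797957686 + 754) = 1/2797958440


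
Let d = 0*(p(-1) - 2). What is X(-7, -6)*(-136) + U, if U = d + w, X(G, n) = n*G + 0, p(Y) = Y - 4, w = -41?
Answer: -5753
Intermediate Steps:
p(Y) = -4 + Y
d = 0 (d = 0*((-4 - 1) - 2) = 0*(-5 - 2) = 0*(-7) = 0)
X(G, n) = G*n (X(G, n) = G*n + 0 = G*n)
U = -41 (U = 0 - 41 = -41)
X(-7, -6)*(-136) + U = -7*(-6)*(-136) - 41 = 42*(-136) - 41 = -5712 - 41 = -5753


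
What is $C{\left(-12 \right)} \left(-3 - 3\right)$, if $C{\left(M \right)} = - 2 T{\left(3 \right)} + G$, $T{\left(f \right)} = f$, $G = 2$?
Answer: $24$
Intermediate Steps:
$C{\left(M \right)} = -4$ ($C{\left(M \right)} = \left(-2\right) 3 + 2 = -6 + 2 = -4$)
$C{\left(-12 \right)} \left(-3 - 3\right) = - 4 \left(-3 - 3\right) = \left(-4\right) \left(-6\right) = 24$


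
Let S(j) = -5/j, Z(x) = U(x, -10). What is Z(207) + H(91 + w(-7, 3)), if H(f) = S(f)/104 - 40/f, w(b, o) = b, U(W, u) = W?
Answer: 257741/1248 ≈ 206.52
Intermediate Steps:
Z(x) = x
H(f) = -4165/(104*f) (H(f) = -5/f/104 - 40/f = -5/f*(1/104) - 40/f = -5/(104*f) - 40/f = -4165/(104*f))
Z(207) + H(91 + w(-7, 3)) = 207 - 4165/(104*(91 - 7)) = 207 - 4165/104/84 = 207 - 4165/104*1/84 = 207 - 595/1248 = 257741/1248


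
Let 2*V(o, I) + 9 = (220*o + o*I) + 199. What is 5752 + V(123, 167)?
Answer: 59295/2 ≈ 29648.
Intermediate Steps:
V(o, I) = 95 + 110*o + I*o/2 (V(o, I) = -9/2 + ((220*o + o*I) + 199)/2 = -9/2 + ((220*o + I*o) + 199)/2 = -9/2 + (199 + 220*o + I*o)/2 = -9/2 + (199/2 + 110*o + I*o/2) = 95 + 110*o + I*o/2)
5752 + V(123, 167) = 5752 + (95 + 110*123 + (1/2)*167*123) = 5752 + (95 + 13530 + 20541/2) = 5752 + 47791/2 = 59295/2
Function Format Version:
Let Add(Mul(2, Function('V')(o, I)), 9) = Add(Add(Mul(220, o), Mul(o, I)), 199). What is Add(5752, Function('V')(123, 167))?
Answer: Rational(59295, 2) ≈ 29648.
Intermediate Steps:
Function('V')(o, I) = Add(95, Mul(110, o), Mul(Rational(1, 2), I, o)) (Function('V')(o, I) = Add(Rational(-9, 2), Mul(Rational(1, 2), Add(Add(Mul(220, o), Mul(o, I)), 199))) = Add(Rational(-9, 2), Mul(Rational(1, 2), Add(Add(Mul(220, o), Mul(I, o)), 199))) = Add(Rational(-9, 2), Mul(Rational(1, 2), Add(199, Mul(220, o), Mul(I, o)))) = Add(Rational(-9, 2), Add(Rational(199, 2), Mul(110, o), Mul(Rational(1, 2), I, o))) = Add(95, Mul(110, o), Mul(Rational(1, 2), I, o)))
Add(5752, Function('V')(123, 167)) = Add(5752, Add(95, Mul(110, 123), Mul(Rational(1, 2), 167, 123))) = Add(5752, Add(95, 13530, Rational(20541, 2))) = Add(5752, Rational(47791, 2)) = Rational(59295, 2)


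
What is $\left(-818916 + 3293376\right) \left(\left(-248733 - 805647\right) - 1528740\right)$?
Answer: $-6391827115200$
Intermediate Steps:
$\left(-818916 + 3293376\right) \left(\left(-248733 - 805647\right) - 1528740\right) = 2474460 \left(\left(-248733 - 805647\right) - 1528740\right) = 2474460 \left(-1054380 - 1528740\right) = 2474460 \left(-2583120\right) = -6391827115200$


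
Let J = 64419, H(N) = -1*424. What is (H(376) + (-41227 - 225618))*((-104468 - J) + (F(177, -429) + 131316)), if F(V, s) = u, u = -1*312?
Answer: 10124951527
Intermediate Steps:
H(N) = -424
u = -312
F(V, s) = -312
(H(376) + (-41227 - 225618))*((-104468 - J) + (F(177, -429) + 131316)) = (-424 + (-41227 - 225618))*((-104468 - 1*64419) + (-312 + 131316)) = (-424 - 266845)*((-104468 - 64419) + 131004) = -267269*(-168887 + 131004) = -267269*(-37883) = 10124951527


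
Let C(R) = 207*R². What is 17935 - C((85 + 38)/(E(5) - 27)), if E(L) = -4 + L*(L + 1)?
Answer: -3113768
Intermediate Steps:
E(L) = -4 + L*(1 + L)
17935 - C((85 + 38)/(E(5) - 27)) = 17935 - 207*((85 + 38)/((-4 + 5 + 5²) - 27))² = 17935 - 207*(123/((-4 + 5 + 25) - 27))² = 17935 - 207*(123/(26 - 27))² = 17935 - 207*(123/(-1))² = 17935 - 207*(123*(-1))² = 17935 - 207*(-123)² = 17935 - 207*15129 = 17935 - 1*3131703 = 17935 - 3131703 = -3113768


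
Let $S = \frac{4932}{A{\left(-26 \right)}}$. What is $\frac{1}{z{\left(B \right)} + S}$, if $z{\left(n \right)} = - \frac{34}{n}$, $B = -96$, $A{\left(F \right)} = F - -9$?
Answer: $- \frac{816}{236447} \approx -0.0034511$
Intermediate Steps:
$A{\left(F \right)} = 9 + F$ ($A{\left(F \right)} = F + 9 = 9 + F$)
$S = - \frac{4932}{17}$ ($S = \frac{4932}{9 - 26} = \frac{4932}{-17} = 4932 \left(- \frac{1}{17}\right) = - \frac{4932}{17} \approx -290.12$)
$\frac{1}{z{\left(B \right)} + S} = \frac{1}{- \frac{34}{-96} - \frac{4932}{17}} = \frac{1}{\left(-34\right) \left(- \frac{1}{96}\right) - \frac{4932}{17}} = \frac{1}{\frac{17}{48} - \frac{4932}{17}} = \frac{1}{- \frac{236447}{816}} = - \frac{816}{236447}$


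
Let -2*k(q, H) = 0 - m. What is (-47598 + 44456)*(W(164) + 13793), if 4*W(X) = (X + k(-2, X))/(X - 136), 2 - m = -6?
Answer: -43342319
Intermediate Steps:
m = 8 (m = 2 - 1*(-6) = 2 + 6 = 8)
k(q, H) = 4 (k(q, H) = -(0 - 1*8)/2 = -(0 - 8)/2 = -½*(-8) = 4)
W(X) = (4 + X)/(4*(-136 + X)) (W(X) = ((X + 4)/(X - 136))/4 = ((4 + X)/(-136 + X))/4 = (4 + X)/(4*(-136 + X)))
(-47598 + 44456)*(W(164) + 13793) = (-47598 + 44456)*((4 + 164)/(4*(-136 + 164)) + 13793) = -3142*((¼)*168/28 + 13793) = -3142*((¼)*(1/28)*168 + 13793) = -3142*(3/2 + 13793) = -3142*27589/2 = -43342319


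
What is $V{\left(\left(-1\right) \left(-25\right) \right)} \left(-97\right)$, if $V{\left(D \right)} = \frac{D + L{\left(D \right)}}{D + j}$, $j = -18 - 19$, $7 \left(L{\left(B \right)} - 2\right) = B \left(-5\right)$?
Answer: $\frac{1552}{21} \approx 73.905$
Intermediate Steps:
$L{\left(B \right)} = 2 - \frac{5 B}{7}$ ($L{\left(B \right)} = 2 + \frac{B \left(-5\right)}{7} = 2 + \frac{\left(-5\right) B}{7} = 2 - \frac{5 B}{7}$)
$j = -37$
$V{\left(D \right)} = \frac{2 + \frac{2 D}{7}}{-37 + D}$ ($V{\left(D \right)} = \frac{D - \left(-2 + \frac{5 D}{7}\right)}{D - 37} = \frac{2 + \frac{2 D}{7}}{-37 + D}$)
$V{\left(\left(-1\right) \left(-25\right) \right)} \left(-97\right) = \frac{2 \left(7 - -25\right)}{7 \left(-37 - -25\right)} \left(-97\right) = \frac{2 \left(7 + 25\right)}{7 \left(-37 + 25\right)} \left(-97\right) = \frac{2}{7} \frac{1}{-12} \cdot 32 \left(-97\right) = \frac{2}{7} \left(- \frac{1}{12}\right) 32 \left(-97\right) = \left(- \frac{16}{21}\right) \left(-97\right) = \frac{1552}{21}$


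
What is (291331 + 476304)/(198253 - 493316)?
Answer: -767635/295063 ≈ -2.6016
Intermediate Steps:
(291331 + 476304)/(198253 - 493316) = 767635/(-295063) = 767635*(-1/295063) = -767635/295063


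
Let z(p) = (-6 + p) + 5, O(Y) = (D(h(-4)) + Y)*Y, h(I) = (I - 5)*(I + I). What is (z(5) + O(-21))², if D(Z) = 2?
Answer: 162409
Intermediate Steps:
h(I) = 2*I*(-5 + I) (h(I) = (-5 + I)*(2*I) = 2*I*(-5 + I))
O(Y) = Y*(2 + Y) (O(Y) = (2 + Y)*Y = Y*(2 + Y))
z(p) = -1 + p
(z(5) + O(-21))² = ((-1 + 5) - 21*(2 - 21))² = (4 - 21*(-19))² = (4 + 399)² = 403² = 162409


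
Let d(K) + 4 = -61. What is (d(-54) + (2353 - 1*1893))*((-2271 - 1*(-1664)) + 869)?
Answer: 103490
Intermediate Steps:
d(K) = -65 (d(K) = -4 - 61 = -65)
(d(-54) + (2353 - 1*1893))*((-2271 - 1*(-1664)) + 869) = (-65 + (2353 - 1*1893))*((-2271 - 1*(-1664)) + 869) = (-65 + (2353 - 1893))*((-2271 + 1664) + 869) = (-65 + 460)*(-607 + 869) = 395*262 = 103490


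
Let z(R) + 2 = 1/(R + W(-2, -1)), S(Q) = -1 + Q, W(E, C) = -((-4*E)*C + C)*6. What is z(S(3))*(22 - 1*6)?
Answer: -222/7 ≈ -31.714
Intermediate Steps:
W(E, C) = -6*C + 24*C*E (W(E, C) = -(-4*C*E + C)*6 = -(C - 4*C*E)*6 = (-C + 4*C*E)*6 = -6*C + 24*C*E)
z(R) = -2 + 1/(54 + R) (z(R) = -2 + 1/(R + 6*(-1)*(-1 + 4*(-2))) = -2 + 1/(R + 6*(-1)*(-1 - 8)) = -2 + 1/(R + 6*(-1)*(-9)) = -2 + 1/(R + 54) = -2 + 1/(54 + R))
z(S(3))*(22 - 1*6) = ((-107 - 2*(-1 + 3))/(54 + (-1 + 3)))*(22 - 1*6) = ((-107 - 2*2)/(54 + 2))*(22 - 6) = ((-107 - 4)/56)*16 = ((1/56)*(-111))*16 = -111/56*16 = -222/7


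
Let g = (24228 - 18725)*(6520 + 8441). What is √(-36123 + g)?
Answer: 2*√20573565 ≈ 9071.6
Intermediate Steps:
g = 82330383 (g = 5503*14961 = 82330383)
√(-36123 + g) = √(-36123 + 82330383) = √82294260 = 2*√20573565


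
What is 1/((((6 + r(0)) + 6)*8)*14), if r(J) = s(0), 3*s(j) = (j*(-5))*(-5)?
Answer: 1/1344 ≈ 0.00074405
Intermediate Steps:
s(j) = 25*j/3 (s(j) = ((j*(-5))*(-5))/3 = (-5*j*(-5))/3 = (25*j)/3 = 25*j/3)
r(J) = 0 (r(J) = (25/3)*0 = 0)
1/((((6 + r(0)) + 6)*8)*14) = 1/((((6 + 0) + 6)*8)*14) = 1/(((6 + 6)*8)*14) = 1/((12*8)*14) = 1/(96*14) = 1/1344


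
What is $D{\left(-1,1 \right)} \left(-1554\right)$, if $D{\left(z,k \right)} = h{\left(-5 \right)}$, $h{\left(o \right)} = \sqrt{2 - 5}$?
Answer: $- 1554 i \sqrt{3} \approx - 2691.6 i$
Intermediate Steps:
$h{\left(o \right)} = i \sqrt{3}$ ($h{\left(o \right)} = \sqrt{-3} = i \sqrt{3}$)
$D{\left(z,k \right)} = i \sqrt{3}$
$D{\left(-1,1 \right)} \left(-1554\right) = i \sqrt{3} \left(-1554\right) = - 1554 i \sqrt{3}$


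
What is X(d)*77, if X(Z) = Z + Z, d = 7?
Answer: 1078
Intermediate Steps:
X(Z) = 2*Z
X(d)*77 = (2*7)*77 = 14*77 = 1078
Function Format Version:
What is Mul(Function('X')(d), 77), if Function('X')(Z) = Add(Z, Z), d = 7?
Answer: 1078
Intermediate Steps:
Function('X')(Z) = Mul(2, Z)
Mul(Function('X')(d), 77) = Mul(Mul(2, 7), 77) = Mul(14, 77) = 1078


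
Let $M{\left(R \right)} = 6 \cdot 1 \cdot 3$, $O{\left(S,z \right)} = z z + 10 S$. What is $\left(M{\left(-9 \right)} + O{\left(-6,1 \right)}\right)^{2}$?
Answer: $1681$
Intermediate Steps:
$O{\left(S,z \right)} = z^{2} + 10 S$
$M{\left(R \right)} = 18$ ($M{\left(R \right)} = 6 \cdot 3 = 18$)
$\left(M{\left(-9 \right)} + O{\left(-6,1 \right)}\right)^{2} = \left(18 + \left(1^{2} + 10 \left(-6\right)\right)\right)^{2} = \left(18 + \left(1 - 60\right)\right)^{2} = \left(18 - 59\right)^{2} = \left(-41\right)^{2} = 1681$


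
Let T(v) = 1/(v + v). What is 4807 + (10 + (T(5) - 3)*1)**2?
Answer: 485741/100 ≈ 4857.4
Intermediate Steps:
T(v) = 1/(2*v)
4807 + (10 + (T(5) - 3)*1)**2 = 4807 + (10 + ((1/2)/5 - 3)*1)**2 = 4807 + (10 + ((1/2)*(1/5) - 3)*1)**2 = 4807 + (10 + (1/10 - 3)*1)**2 = 4807 + (10 - 29/10*1)**2 = 4807 + (10 - 29/10)**2 = 4807 + (71/10)**2 = 4807 + 5041/100 = 485741/100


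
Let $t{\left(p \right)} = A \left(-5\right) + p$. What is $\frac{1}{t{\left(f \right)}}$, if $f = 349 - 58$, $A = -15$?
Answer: $\frac{1}{366} \approx 0.0027322$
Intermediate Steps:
$f = 291$ ($f = 349 - 58 = 291$)
$t{\left(p \right)} = 75 + p$ ($t{\left(p \right)} = \left(-15\right) \left(-5\right) + p = 75 + p$)
$\frac{1}{t{\left(f \right)}} = \frac{1}{75 + 291} = \frac{1}{366}$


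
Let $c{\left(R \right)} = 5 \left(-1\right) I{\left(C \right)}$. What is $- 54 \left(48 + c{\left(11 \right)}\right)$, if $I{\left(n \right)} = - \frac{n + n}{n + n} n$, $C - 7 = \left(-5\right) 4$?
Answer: $918$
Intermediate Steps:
$C = -13$ ($C = 7 - 20 = -13$)
$I{\left(n \right)} = - n$ ($I{\left(n \right)} = - \frac{2 n}{2 n} n = - 2 n \frac{1}{2 n} n = \left(-1\right) 1 n = - n$)
$c{\left(R \right)} = -65$ ($c{\left(R \right)} = 5 \left(-1\right) \left(\left(-1\right) \left(-13\right)\right) = \left(-5\right) 13 = -65$)
$- 54 \left(48 + c{\left(11 \right)}\right) = - 54 \left(48 - 65\right) = \left(-54\right) \left(-17\right) = 918$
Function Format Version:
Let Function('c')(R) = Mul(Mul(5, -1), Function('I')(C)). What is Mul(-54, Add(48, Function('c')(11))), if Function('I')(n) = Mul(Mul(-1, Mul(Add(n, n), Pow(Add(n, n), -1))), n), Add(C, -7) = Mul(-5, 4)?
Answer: 918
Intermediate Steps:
C = -13 (C = Add(7, Mul(-5, 4)) = Add(7, -20) = -13)
Function('I')(n) = Mul(-1, n) (Function('I')(n) = Mul(Mul(-1, Mul(Mul(2, n), Pow(Mul(2, n), -1))), n) = Mul(Mul(-1, Mul(Mul(2, n), Mul(Rational(1, 2), Pow(n, -1)))), n) = Mul(Mul(-1, 1), n) = Mul(-1, n))
Function('c')(R) = -65 (Function('c')(R) = Mul(Mul(5, -1), Mul(-1, -13)) = Mul(-5, 13) = -65)
Mul(-54, Add(48, Function('c')(11))) = Mul(-54, Add(48, -65)) = Mul(-54, -17) = 918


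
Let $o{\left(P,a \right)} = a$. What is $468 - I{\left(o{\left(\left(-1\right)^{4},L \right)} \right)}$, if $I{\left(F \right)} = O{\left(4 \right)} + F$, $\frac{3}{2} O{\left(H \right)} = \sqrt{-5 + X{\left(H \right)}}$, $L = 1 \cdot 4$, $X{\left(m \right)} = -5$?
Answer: $464 - \frac{2 i \sqrt{10}}{3} \approx 464.0 - 2.1082 i$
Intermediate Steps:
$L = 4$
$O{\left(H \right)} = \frac{2 i \sqrt{10}}{3}$ ($O{\left(H \right)} = \frac{2 \sqrt{-5 - 5}}{3} = \frac{2 \sqrt{-10}}{3} = \frac{2 i \sqrt{10}}{3}$)
$I{\left(F \right)} = F + \frac{2 i \sqrt{10}}{3}$ ($I{\left(F \right)} = \frac{2 i \sqrt{10}}{3} + F = F + \frac{2 i \sqrt{10}}{3}$)
$468 - I{\left(o{\left(\left(-1\right)^{4},L \right)} \right)} = 468 - \left(4 + \frac{2 i \sqrt{10}}{3}\right) = 464 - \frac{2 i \sqrt{10}}{3}$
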